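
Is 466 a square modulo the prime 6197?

Factor out 2: 466 = 2·233. Since 6197 ≡ 5 (mod 8), (2/6197) = -1. Now have -(233/6197).
233 ≡ 1 (mod 4), so quadratic reciprocity gives (233/6197) = (6197/233). Reduce: 6197 ≡ 139 (mod 233). Now have -(139/233).
233 ≡ 1 (mod 4), so quadratic reciprocity gives (139/233) = (233/139). Reduce: 233 ≡ 94 (mod 139). Now have -(94/139).
Factor out 2: 94 = 2·47. Since 139 ≡ 3 (mod 8), (2/139) = -1. Now have (47/139).
Both 47 ≡ 3 and 139 ≡ 3 (mod 4), so reciprocity gives (47/139) = -(139/47). Reduce: 139 ≡ 45 (mod 47). Now have -(45/47).
45 ≡ 1 (mod 4), so quadratic reciprocity gives (45/47) = (47/45). Reduce: 47 ≡ 2 (mod 45). Now have -(2/45).
Factor out 2: 2 = 2. Since 45 ≡ 5 (mod 8), (2/45) = -1. Now have (1/45).
(1/45) = 1. Collecting the sign factors: 1.
The Legendre symbol is 1, so x^2 ≡ 466 (mod 6197) has solution.

yes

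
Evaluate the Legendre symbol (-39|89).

(-39|89)
  = (39|89)    [89 ≡ 1 mod 4 ⇒ (-1|89) = +1]
  = (89|39)    [QR: 89 ≡ 1 mod 4, sign kept]
  = (11|39)    [89 ≡ 11 mod 39]
  = -(39|11)    [QR: both ≡ 3 mod 4, sign flips]
  = -(6|11)    [39 ≡ 6 mod 11]
  = (3|11)    [11 ≡ 3 mod 8 ⇒ (2|11) = -1]
  = -(11|3)    [QR: both ≡ 3 mod 4, sign flips]
  = -(2|3)    [11 ≡ 2 mod 3]
  = (1|3)    [3 ≡ 3 mod 8 ⇒ (2|3) = -1]
  = 1    [(1|3) = 1]

1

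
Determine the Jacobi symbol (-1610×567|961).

1

By multiplicativity, (-1610·567|961) = (-1610|961)·(567|961).
First factor (-1610|961):
Pull out -1: (-1610|961) = (-1|961)·(1610|961). Since 961 ≡ 1 (mod 4), (-1|961) = +1. Now have (1610|961).
Reduce the numerator: 1610 ≡ 649 (mod 961), so (1610|961) = (649|961).
649 ≡ 1 (mod 4), so quadratic reciprocity gives (649|961) = (961|649). Reduce: 961 ≡ 312 (mod 649). Now have (312|649).
Factor out 2: 312 = 2^3·39. Since 649 ≡ 1 (mod 8), (2|649) = +1, and (2|649)^3 = +1. Now have (39|649).
649 ≡ 1 (mod 4), so quadratic reciprocity gives (39|649) = (649|39). Reduce: 649 ≡ 25 (mod 39). Now have (25|39).
25 ≡ 1 (mod 4), so quadratic reciprocity gives (25|39) = (39|25). Reduce: 39 ≡ 14 (mod 25). Now have (14|25).
Factor out 2: 14 = 2·7. Since 25 ≡ 1 (mod 8), (2|25) = +1. Now have (7|25).
25 ≡ 1 (mod 4), so quadratic reciprocity gives (7|25) = (25|7). Reduce: 25 ≡ 4 (mod 7). Now have (4|7).
Factor out 2: 4 = 2^2. Since 7 ≡ 7 (mod 8), (2|7) = +1, and (2|7)^2 = +1. Now have (1|7).
(1|7) = 1. Collecting the sign factors: 1.
Second factor (567|961):
961 ≡ 1 (mod 4), so quadratic reciprocity gives (567|961) = (961|567). Reduce: 961 ≡ 394 (mod 567). Now have (394|567).
Factor out 2: 394 = 2·197. Since 567 ≡ 7 (mod 8), (2|567) = +1. Now have (197|567).
197 ≡ 1 (mod 4), so quadratic reciprocity gives (197|567) = (567|197). Reduce: 567 ≡ 173 (mod 197). Now have (173|197).
173 ≡ 1 (mod 4), so quadratic reciprocity gives (173|197) = (197|173). Reduce: 197 ≡ 24 (mod 173). Now have (24|173).
Factor out 2: 24 = 2^3·3. Since 173 ≡ 5 (mod 8), (2|173) = -1, and (2|173)^3 = -1. Now have -(3|173).
173 ≡ 1 (mod 4), so quadratic reciprocity gives (3|173) = (173|3). Reduce: 173 ≡ 2 (mod 3). Now have -(2|3).
Factor out 2: 2 = 2. Since 3 ≡ 3 (mod 8), (2|3) = -1. Now have (1|3).
(1|3) = 1. Collecting the sign factors: 1.
Product: (1)·(1) = 1.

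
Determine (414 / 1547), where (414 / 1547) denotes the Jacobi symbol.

1

(414 / 1547)
  = -(207 / 1547)    [1547 ≡ 3 mod 8 ⇒ (2 / 1547) = -1]
  = (1547 / 207)    [QR: both ≡ 3 mod 4, sign flips]
  = (98 / 207)    [1547 ≡ 98 mod 207]
  = (49 / 207)    [207 ≡ 7 mod 8 ⇒ (2 / 207) = +1]
  = (207 / 49)    [QR: 49 ≡ 1 mod 4, sign kept]
  = (11 / 49)    [207 ≡ 11 mod 49]
  = (49 / 11)    [QR: 49 ≡ 1 mod 4, sign kept]
  = (5 / 11)    [49 ≡ 5 mod 11]
  = (11 / 5)    [QR: 5 ≡ 1 mod 4, sign kept]
  = (1 / 5)    [11 ≡ 1 mod 5]
  = 1    [(1 / 5) = 1]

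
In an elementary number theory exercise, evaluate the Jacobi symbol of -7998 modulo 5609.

Pull out -1: (-7998/5609) = (-1/5609)·(7998/5609). Since 5609 ≡ 1 (mod 4), (-1/5609) = +1. Now have (7998/5609).
Reduce the numerator: 7998 ≡ 2389 (mod 5609), so (7998/5609) = (2389/5609).
2389 ≡ 1 (mod 4), so quadratic reciprocity gives (2389/5609) = (5609/2389). Reduce: 5609 ≡ 831 (mod 2389). Now have (831/2389).
2389 ≡ 1 (mod 4), so quadratic reciprocity gives (831/2389) = (2389/831). Reduce: 2389 ≡ 727 (mod 831). Now have (727/831).
Both 727 ≡ 3 and 831 ≡ 3 (mod 4), so reciprocity gives (727/831) = -(831/727). Reduce: 831 ≡ 104 (mod 727). Now have -(104/727).
Factor out 2: 104 = 2^3·13. Since 727 ≡ 7 (mod 8), (2/727) = +1, and (2/727)^3 = +1. Now have -(13/727).
13 ≡ 1 (mod 4), so quadratic reciprocity gives (13/727) = (727/13). Reduce: 727 ≡ 12 (mod 13). Now have -(12/13).
Factor out 2: 12 = 2^2·3. Since 13 ≡ 5 (mod 8), (2/13) = -1, and (2/13)^2 = +1. Now have -(3/13).
13 ≡ 1 (mod 4), so quadratic reciprocity gives (3/13) = (13/3). Reduce: 13 ≡ 1 (mod 3). Now have -(1/3).
(1/3) = 1. Collecting the sign factors: -1.

-1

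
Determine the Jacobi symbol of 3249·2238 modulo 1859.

By multiplicativity, (3249·2238/1859) = (3249/1859)·(2238/1859).
First factor (3249/1859):
(3249/1859)
  = (1390/1859)    [3249 ≡ 1390 mod 1859]
  = -(695/1859)    [1859 ≡ 3 mod 8 ⇒ (2/1859) = -1]
  = (1859/695)    [QR: both ≡ 3 mod 4, sign flips]
  = (469/695)    [1859 ≡ 469 mod 695]
  = (695/469)    [QR: 469 ≡ 1 mod 4, sign kept]
  = (226/469)    [695 ≡ 226 mod 469]
  = -(113/469)    [469 ≡ 5 mod 8 ⇒ (2/469) = -1]
  = -(469/113)    [QR: 113 ≡ 1 mod 4, sign kept]
  = -(17/113)    [469 ≡ 17 mod 113]
  = -(113/17)    [QR: 17 ≡ 1 mod 4, sign kept]
  = -(11/17)    [113 ≡ 11 mod 17]
  = -(17/11)    [QR: 17 ≡ 1 mod 4, sign kept]
  = -(6/11)    [17 ≡ 6 mod 11]
  = (3/11)    [11 ≡ 3 mod 8 ⇒ (2/11) = -1]
  = -(11/3)    [QR: both ≡ 3 mod 4, sign flips]
  = -(2/3)    [11 ≡ 2 mod 3]
  = (1/3)    [3 ≡ 3 mod 8 ⇒ (2/3) = -1]
  = 1    [(1/3) = 1]
Second factor (2238/1859):
(2238/1859)
  = (379/1859)    [2238 ≡ 379 mod 1859]
  = -(1859/379)    [QR: both ≡ 3 mod 4, sign flips]
  = -(343/379)    [1859 ≡ 343 mod 379]
  = (379/343)    [QR: both ≡ 3 mod 4, sign flips]
  = (36/343)    [379 ≡ 36 mod 343]
  = (9/343)    [343 ≡ 7 mod 8 ⇒ (2/343)^2 = +1]
  = (343/9)    [QR: 9 ≡ 1 mod 4, sign kept]
  = (1/9)    [343 ≡ 1 mod 9]
  = 1    [(1/9) = 1]
Product: (1)·(1) = 1.

1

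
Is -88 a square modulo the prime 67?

(-88|67)
  = -(88|67)    [67 ≡ 3 mod 4 ⇒ (-1|67) = -1]
  = -(21|67)    [88 ≡ 21 mod 67]
  = -(67|21)    [QR: 21 ≡ 1 mod 4, sign kept]
  = -(4|21)    [67 ≡ 4 mod 21]
  = -(1|21)    [21 ≡ 5 mod 8 ⇒ (2|21)^2 = +1]
  = -1    [(1|21) = 1]
The Legendre symbol is -1, so x^2 ≡ -88 (mod 67) has no solution.

no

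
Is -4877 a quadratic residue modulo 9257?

no

(-4877/9257)
  = (4380/9257)    [-4877 ≡ 4380 mod 9257]
  = (1095/9257)    [9257 ≡ 1 mod 8 ⇒ (2/9257)^2 = +1]
  = (9257/1095)    [QR: 9257 ≡ 1 mod 4, sign kept]
  = (497/1095)    [9257 ≡ 497 mod 1095]
  = (1095/497)    [QR: 497 ≡ 1 mod 4, sign kept]
  = (101/497)    [1095 ≡ 101 mod 497]
  = (497/101)    [QR: 101 ≡ 1 mod 4, sign kept]
  = (93/101)    [497 ≡ 93 mod 101]
  = (101/93)    [QR: 93 ≡ 1 mod 4, sign kept]
  = (8/93)    [101 ≡ 8 mod 93]
  = -(1/93)    [93 ≡ 5 mod 8 ⇒ (2/93)^3 = -1]
  = -1    [(1/93) = 1]
The Legendre symbol is -1, so x^2 ≡ -4877 (mod 9257) has no solution.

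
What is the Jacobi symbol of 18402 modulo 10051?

-1

Reduce the numerator: 18402 ≡ 8351 (mod 10051), so (18402|10051) = (8351|10051).
Both 8351 ≡ 3 and 10051 ≡ 3 (mod 4), so reciprocity gives (8351|10051) = -(10051|8351). Reduce: 10051 ≡ 1700 (mod 8351). Now have -(1700|8351).
Factor out 2: 1700 = 2^2·425. Since 8351 ≡ 7 (mod 8), (2|8351) = +1, and (2|8351)^2 = +1. Now have -(425|8351).
425 ≡ 1 (mod 4), so quadratic reciprocity gives (425|8351) = (8351|425). Reduce: 8351 ≡ 276 (mod 425). Now have -(276|425).
Factor out 2: 276 = 2^2·69. Since 425 ≡ 1 (mod 8), (2|425) = +1, and (2|425)^2 = +1. Now have -(69|425).
69 ≡ 1 (mod 4), so quadratic reciprocity gives (69|425) = (425|69). Reduce: 425 ≡ 11 (mod 69). Now have -(11|69).
69 ≡ 1 (mod 4), so quadratic reciprocity gives (11|69) = (69|11). Reduce: 69 ≡ 3 (mod 11). Now have -(3|11).
Both 3 ≡ 3 and 11 ≡ 3 (mod 4), so reciprocity gives (3|11) = -(11|3). Reduce: 11 ≡ 2 (mod 3). Now have (2|3).
Factor out 2: 2 = 2. Since 3 ≡ 3 (mod 8), (2|3) = -1. Now have -(1|3).
(1|3) = 1. Collecting the sign factors: -1.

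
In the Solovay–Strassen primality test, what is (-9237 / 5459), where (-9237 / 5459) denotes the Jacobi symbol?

Pull out -1: (-9237 / 5459) = (-1 / 5459)·(9237 / 5459). Since 5459 ≡ 3 (mod 4), (-1 / 5459) = -1. Now have -(9237 / 5459).
Reduce the numerator: 9237 ≡ 3778 (mod 5459), so (9237 / 5459) = (3778 / 5459).
Factor out 2: 3778 = 2·1889. Since 5459 ≡ 3 (mod 8), (2 / 5459) = -1. Now have (1889 / 5459).
1889 ≡ 1 (mod 4), so quadratic reciprocity gives (1889 / 5459) = (5459 / 1889). Reduce: 5459 ≡ 1681 (mod 1889). Now have (1681 / 1889).
1681 ≡ 1 (mod 4), so quadratic reciprocity gives (1681 / 1889) = (1889 / 1681). Reduce: 1889 ≡ 208 (mod 1681). Now have (208 / 1681).
Factor out 2: 208 = 2^4·13. Since 1681 ≡ 1 (mod 8), (2 / 1681) = +1, and (2 / 1681)^4 = +1. Now have (13 / 1681).
13 ≡ 1 (mod 4), so quadratic reciprocity gives (13 / 1681) = (1681 / 13). Reduce: 1681 ≡ 4 (mod 13). Now have (4 / 13).
Factor out 2: 4 = 2^2. Since 13 ≡ 5 (mod 8), (2 / 13) = -1, and (2 / 13)^2 = +1. Now have (1 / 13).
(1 / 13) = 1. Collecting the sign factors: 1.

1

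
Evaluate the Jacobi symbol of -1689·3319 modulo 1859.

By multiplicativity, (-1689·3319|1859) = (-1689|1859)·(3319|1859).
First factor (-1689|1859):
Reduce the numerator: -1689 ≡ 170 (mod 1859), so (-1689|1859) = (170|1859).
Factor out 2: 170 = 2·85. Since 1859 ≡ 3 (mod 8), (2|1859) = -1. Now have -(85|1859).
85 ≡ 1 (mod 4), so quadratic reciprocity gives (85|1859) = (1859|85). Reduce: 1859 ≡ 74 (mod 85). Now have -(74|85).
Factor out 2: 74 = 2·37. Since 85 ≡ 5 (mod 8), (2|85) = -1. Now have (37|85).
37 ≡ 1 (mod 4), so quadratic reciprocity gives (37|85) = (85|37). Reduce: 85 ≡ 11 (mod 37). Now have (11|37).
37 ≡ 1 (mod 4), so quadratic reciprocity gives (11|37) = (37|11). Reduce: 37 ≡ 4 (mod 11). Now have (4|11).
Factor out 2: 4 = 2^2. Since 11 ≡ 3 (mod 8), (2|11) = -1, and (2|11)^2 = +1. Now have (1|11).
(1|11) = 1. Collecting the sign factors: 1.
Second factor (3319|1859):
Reduce the numerator: 3319 ≡ 1460 (mod 1859), so (3319|1859) = (1460|1859).
Factor out 2: 1460 = 2^2·365. Since 1859 ≡ 3 (mod 8), (2|1859) = -1, and (2|1859)^2 = +1. Now have (365|1859).
365 ≡ 1 (mod 4), so quadratic reciprocity gives (365|1859) = (1859|365). Reduce: 1859 ≡ 34 (mod 365). Now have (34|365).
Factor out 2: 34 = 2·17. Since 365 ≡ 5 (mod 8), (2|365) = -1. Now have -(17|365).
17 ≡ 1 (mod 4), so quadratic reciprocity gives (17|365) = (365|17). Reduce: 365 ≡ 8 (mod 17). Now have -(8|17).
Factor out 2: 8 = 2^3. Since 17 ≡ 1 (mod 8), (2|17) = +1, and (2|17)^3 = +1. Now have -(1|17).
(1|17) = 1. Collecting the sign factors: -1.
Product: (1)·(-1) = -1.

-1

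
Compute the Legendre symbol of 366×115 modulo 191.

By multiplicativity, (366·115/191) = (366/191)·(115/191).
First factor (366/191):
(366/191)
  = (175/191)    [366 ≡ 175 mod 191]
  = -(191/175)    [QR: both ≡ 3 mod 4, sign flips]
  = -(16/175)    [191 ≡ 16 mod 175]
  = -(1/175)    [175 ≡ 7 mod 8 ⇒ (2/175)^4 = +1]
  = -1    [(1/175) = 1]
Second factor (115/191):
(115/191)
  = -(191/115)    [QR: both ≡ 3 mod 4, sign flips]
  = -(76/115)    [191 ≡ 76 mod 115]
  = -(19/115)    [115 ≡ 3 mod 8 ⇒ (2/115)^2 = +1]
  = (115/19)    [QR: both ≡ 3 mod 4, sign flips]
  = (1/19)    [115 ≡ 1 mod 19]
  = 1    [(1/19) = 1]
Product: (-1)·(1) = -1.

-1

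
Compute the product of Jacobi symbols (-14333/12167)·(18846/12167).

-1

By multiplicativity, (-14333·18846/12167) = (-14333/12167)·(18846/12167).
First factor (-14333/12167):
(-14333/12167)
  = (10001/12167)    [-14333 ≡ 10001 mod 12167]
  = (12167/10001)    [QR: 10001 ≡ 1 mod 4, sign kept]
  = (2166/10001)    [12167 ≡ 2166 mod 10001]
  = (1083/10001)    [10001 ≡ 1 mod 8 ⇒ (2/10001) = +1]
  = (10001/1083)    [QR: 10001 ≡ 1 mod 4, sign kept]
  = (254/1083)    [10001 ≡ 254 mod 1083]
  = -(127/1083)    [1083 ≡ 3 mod 8 ⇒ (2/1083) = -1]
  = (1083/127)    [QR: both ≡ 3 mod 4, sign flips]
  = (67/127)    [1083 ≡ 67 mod 127]
  = -(127/67)    [QR: both ≡ 3 mod 4, sign flips]
  = -(60/67)    [127 ≡ 60 mod 67]
  = -(15/67)    [67 ≡ 3 mod 8 ⇒ (2/67)^2 = +1]
  = (67/15)    [QR: both ≡ 3 mod 4, sign flips]
  = (7/15)    [67 ≡ 7 mod 15]
  = -(15/7)    [QR: both ≡ 3 mod 4, sign flips]
  = -(1/7)    [15 ≡ 1 mod 7]
  = -1    [(1/7) = 1]
Second factor (18846/12167):
(18846/12167)
  = (6679/12167)    [18846 ≡ 6679 mod 12167]
  = -(12167/6679)    [QR: both ≡ 3 mod 4, sign flips]
  = -(5488/6679)    [12167 ≡ 5488 mod 6679]
  = -(343/6679)    [6679 ≡ 7 mod 8 ⇒ (2/6679)^4 = +1]
  = (6679/343)    [QR: both ≡ 3 mod 4, sign flips]
  = (162/343)    [6679 ≡ 162 mod 343]
  = (81/343)    [343 ≡ 7 mod 8 ⇒ (2/343) = +1]
  = (343/81)    [QR: 81 ≡ 1 mod 4, sign kept]
  = (19/81)    [343 ≡ 19 mod 81]
  = (81/19)    [QR: 81 ≡ 1 mod 4, sign kept]
  = (5/19)    [81 ≡ 5 mod 19]
  = (19/5)    [QR: 5 ≡ 1 mod 4, sign kept]
  = (4/5)    [19 ≡ 4 mod 5]
  = (1/5)    [5 ≡ 5 mod 8 ⇒ (2/5)^2 = +1]
  = 1    [(1/5) = 1]
Product: (-1)·(1) = -1.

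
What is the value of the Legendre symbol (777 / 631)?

Reduce the numerator: 777 ≡ 146 (mod 631), so (777 / 631) = (146 / 631).
Factor out 2: 146 = 2·73. Since 631 ≡ 7 (mod 8), (2 / 631) = +1. Now have (73 / 631).
73 ≡ 1 (mod 4), so quadratic reciprocity gives (73 / 631) = (631 / 73). Reduce: 631 ≡ 47 (mod 73). Now have (47 / 73).
73 ≡ 1 (mod 4), so quadratic reciprocity gives (47 / 73) = (73 / 47). Reduce: 73 ≡ 26 (mod 47). Now have (26 / 47).
Factor out 2: 26 = 2·13. Since 47 ≡ 7 (mod 8), (2 / 47) = +1. Now have (13 / 47).
13 ≡ 1 (mod 4), so quadratic reciprocity gives (13 / 47) = (47 / 13). Reduce: 47 ≡ 8 (mod 13). Now have (8 / 13).
Factor out 2: 8 = 2^3. Since 13 ≡ 5 (mod 8), (2 / 13) = -1, and (2 / 13)^3 = -1. Now have -(1 / 13).
(1 / 13) = 1. Collecting the sign factors: -1.

-1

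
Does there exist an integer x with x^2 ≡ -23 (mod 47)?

yes

(-23/47)
  = (24/47)    [-23 ≡ 24 mod 47]
  = (3/47)    [47 ≡ 7 mod 8 ⇒ (2/47)^3 = +1]
  = -(47/3)    [QR: both ≡ 3 mod 4, sign flips]
  = -(2/3)    [47 ≡ 2 mod 3]
  = (1/3)    [3 ≡ 3 mod 8 ⇒ (2/3) = -1]
  = 1    [(1/3) = 1]
(-23/47) = 1, and 47 is prime, so -23 is a quadratic residue mod 47.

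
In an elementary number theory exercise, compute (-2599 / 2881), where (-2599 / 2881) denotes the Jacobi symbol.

1

Pull out -1: (-2599 / 2881) = (-1 / 2881)·(2599 / 2881). Since 2881 ≡ 1 (mod 4), (-1 / 2881) = +1. Now have (2599 / 2881).
2881 ≡ 1 (mod 4), so quadratic reciprocity gives (2599 / 2881) = (2881 / 2599). Reduce: 2881 ≡ 282 (mod 2599). Now have (282 / 2599).
Factor out 2: 282 = 2·141. Since 2599 ≡ 7 (mod 8), (2 / 2599) = +1. Now have (141 / 2599).
141 ≡ 1 (mod 4), so quadratic reciprocity gives (141 / 2599) = (2599 / 141). Reduce: 2599 ≡ 61 (mod 141). Now have (61 / 141).
61 ≡ 1 (mod 4), so quadratic reciprocity gives (61 / 141) = (141 / 61). Reduce: 141 ≡ 19 (mod 61). Now have (19 / 61).
61 ≡ 1 (mod 4), so quadratic reciprocity gives (19 / 61) = (61 / 19). Reduce: 61 ≡ 4 (mod 19). Now have (4 / 19).
Factor out 2: 4 = 2^2. Since 19 ≡ 3 (mod 8), (2 / 19) = -1, and (2 / 19)^2 = +1. Now have (1 / 19).
(1 / 19) = 1. Collecting the sign factors: 1.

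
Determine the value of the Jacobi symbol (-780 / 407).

1

(-780 / 407)
  = -(780 / 407)    [407 ≡ 3 mod 4 ⇒ (-1 / 407) = -1]
  = -(373 / 407)    [780 ≡ 373 mod 407]
  = -(407 / 373)    [QR: 373 ≡ 1 mod 4, sign kept]
  = -(34 / 373)    [407 ≡ 34 mod 373]
  = (17 / 373)    [373 ≡ 5 mod 8 ⇒ (2 / 373) = -1]
  = (373 / 17)    [QR: 17 ≡ 1 mod 4, sign kept]
  = (16 / 17)    [373 ≡ 16 mod 17]
  = (1 / 17)    [17 ≡ 1 mod 8 ⇒ (2 / 17)^4 = +1]
  = 1    [(1 / 17) = 1]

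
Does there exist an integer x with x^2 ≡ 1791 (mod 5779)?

no

(1791/5779)
  = -(5779/1791)    [QR: both ≡ 3 mod 4, sign flips]
  = -(406/1791)    [5779 ≡ 406 mod 1791]
  = -(203/1791)    [1791 ≡ 7 mod 8 ⇒ (2/1791) = +1]
  = (1791/203)    [QR: both ≡ 3 mod 4, sign flips]
  = (167/203)    [1791 ≡ 167 mod 203]
  = -(203/167)    [QR: both ≡ 3 mod 4, sign flips]
  = -(36/167)    [203 ≡ 36 mod 167]
  = -(9/167)    [167 ≡ 7 mod 8 ⇒ (2/167)^2 = +1]
  = -(167/9)    [QR: 9 ≡ 1 mod 4, sign kept]
  = -(5/9)    [167 ≡ 5 mod 9]
  = -(9/5)    [QR: 5 ≡ 1 mod 4, sign kept]
  = -(4/5)    [9 ≡ 4 mod 5]
  = -(1/5)    [5 ≡ 5 mod 8 ⇒ (2/5)^2 = +1]
  = -1    [(1/5) = 1]
(1791/5779) = -1, and 5779 is prime, so 1791 is not a quadratic residue mod 5779.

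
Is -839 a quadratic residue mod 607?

(-839|607)
  = -(839|607)    [607 ≡ 3 mod 4 ⇒ (-1|607) = -1]
  = -(232|607)    [839 ≡ 232 mod 607]
  = -(29|607)    [607 ≡ 7 mod 8 ⇒ (2|607)^3 = +1]
  = -(607|29)    [QR: 29 ≡ 1 mod 4, sign kept]
  = -(27|29)    [607 ≡ 27 mod 29]
  = -(29|27)    [QR: 29 ≡ 1 mod 4, sign kept]
  = -(2|27)    [29 ≡ 2 mod 27]
  = (1|27)    [27 ≡ 3 mod 8 ⇒ (2|27) = -1]
  = 1    [(1|27) = 1]
The Legendre symbol is 1, so x^2 ≡ -839 (mod 607) has solution.

yes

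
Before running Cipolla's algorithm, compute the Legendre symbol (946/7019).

-1

(946/7019)
  = -(473/7019)    [7019 ≡ 3 mod 8 ⇒ (2/7019) = -1]
  = -(7019/473)    [QR: 473 ≡ 1 mod 4, sign kept]
  = -(397/473)    [7019 ≡ 397 mod 473]
  = -(473/397)    [QR: 397 ≡ 1 mod 4, sign kept]
  = -(76/397)    [473 ≡ 76 mod 397]
  = -(19/397)    [397 ≡ 5 mod 8 ⇒ (2/397)^2 = +1]
  = -(397/19)    [QR: 397 ≡ 1 mod 4, sign kept]
  = -(17/19)    [397 ≡ 17 mod 19]
  = -(19/17)    [QR: 17 ≡ 1 mod 4, sign kept]
  = -(2/17)    [19 ≡ 2 mod 17]
  = -(1/17)    [17 ≡ 1 mod 8 ⇒ (2/17) = +1]
  = -1    [(1/17) = 1]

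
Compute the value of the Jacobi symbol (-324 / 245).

Pull out -1: (-324 / 245) = (-1 / 245)·(324 / 245). Since 245 ≡ 1 (mod 4), (-1 / 245) = +1. Now have (324 / 245).
Reduce the numerator: 324 ≡ 79 (mod 245), so (324 / 245) = (79 / 245).
245 ≡ 1 (mod 4), so quadratic reciprocity gives (79 / 245) = (245 / 79). Reduce: 245 ≡ 8 (mod 79). Now have (8 / 79).
Factor out 2: 8 = 2^3. Since 79 ≡ 7 (mod 8), (2 / 79) = +1, and (2 / 79)^3 = +1. Now have (1 / 79).
(1 / 79) = 1. Collecting the sign factors: 1.

1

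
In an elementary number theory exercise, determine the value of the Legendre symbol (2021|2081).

-1

2021 ≡ 1 (mod 4), so quadratic reciprocity gives (2021|2081) = (2081|2021). Reduce: 2081 ≡ 60 (mod 2021). Now have (60|2021).
Factor out 2: 60 = 2^2·15. Since 2021 ≡ 5 (mod 8), (2|2021) = -1, and (2|2021)^2 = +1. Now have (15|2021).
2021 ≡ 1 (mod 4), so quadratic reciprocity gives (15|2021) = (2021|15). Reduce: 2021 ≡ 11 (mod 15). Now have (11|15).
Both 11 ≡ 3 and 15 ≡ 3 (mod 4), so reciprocity gives (11|15) = -(15|11). Reduce: 15 ≡ 4 (mod 11). Now have -(4|11).
Factor out 2: 4 = 2^2. Since 11 ≡ 3 (mod 8), (2|11) = -1, and (2|11)^2 = +1. Now have -(1|11).
(1|11) = 1. Collecting the sign factors: -1.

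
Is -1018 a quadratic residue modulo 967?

(-1018/967)
  = (916/967)    [-1018 ≡ 916 mod 967]
  = (229/967)    [967 ≡ 7 mod 8 ⇒ (2/967)^2 = +1]
  = (967/229)    [QR: 229 ≡ 1 mod 4, sign kept]
  = (51/229)    [967 ≡ 51 mod 229]
  = (229/51)    [QR: 229 ≡ 1 mod 4, sign kept]
  = (25/51)    [229 ≡ 25 mod 51]
  = (51/25)    [QR: 25 ≡ 1 mod 4, sign kept]
  = (1/25)    [51 ≡ 1 mod 25]
  = 1    [(1/25) = 1]
(-1018/967) = 1, and 967 is prime, so -1018 is a quadratic residue mod 967.

yes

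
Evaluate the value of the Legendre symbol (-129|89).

1

Reduce the numerator: -129 ≡ 49 (mod 89), so (-129|89) = (49|89).
49 ≡ 1 (mod 4), so quadratic reciprocity gives (49|89) = (89|49). Reduce: 89 ≡ 40 (mod 49). Now have (40|49).
Factor out 2: 40 = 2^3·5. Since 49 ≡ 1 (mod 8), (2|49) = +1, and (2|49)^3 = +1. Now have (5|49).
5 ≡ 1 (mod 4), so quadratic reciprocity gives (5|49) = (49|5). Reduce: 49 ≡ 4 (mod 5). Now have (4|5).
Factor out 2: 4 = 2^2. Since 5 ≡ 5 (mod 8), (2|5) = -1, and (2|5)^2 = +1. Now have (1|5).
(1|5) = 1. Collecting the sign factors: 1.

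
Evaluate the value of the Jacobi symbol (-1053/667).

-1

Pull out -1: (-1053/667) = (-1/667)·(1053/667). Since 667 ≡ 3 (mod 4), (-1/667) = -1. Now have -(1053/667).
Reduce the numerator: 1053 ≡ 386 (mod 667), so (1053/667) = (386/667).
Factor out 2: 386 = 2·193. Since 667 ≡ 3 (mod 8), (2/667) = -1. Now have (193/667).
193 ≡ 1 (mod 4), so quadratic reciprocity gives (193/667) = (667/193). Reduce: 667 ≡ 88 (mod 193). Now have (88/193).
Factor out 2: 88 = 2^3·11. Since 193 ≡ 1 (mod 8), (2/193) = +1, and (2/193)^3 = +1. Now have (11/193).
193 ≡ 1 (mod 4), so quadratic reciprocity gives (11/193) = (193/11). Reduce: 193 ≡ 6 (mod 11). Now have (6/11).
Factor out 2: 6 = 2·3. Since 11 ≡ 3 (mod 8), (2/11) = -1. Now have -(3/11).
Both 3 ≡ 3 and 11 ≡ 3 (mod 4), so reciprocity gives (3/11) = -(11/3). Reduce: 11 ≡ 2 (mod 3). Now have (2/3).
Factor out 2: 2 = 2. Since 3 ≡ 3 (mod 8), (2/3) = -1. Now have -(1/3).
(1/3) = 1. Collecting the sign factors: -1.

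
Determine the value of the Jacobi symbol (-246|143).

-1

Pull out -1: (-246|143) = (-1|143)·(246|143). Since 143 ≡ 3 (mod 4), (-1|143) = -1. Now have -(246|143).
Reduce the numerator: 246 ≡ 103 (mod 143), so (246|143) = (103|143).
Both 103 ≡ 3 and 143 ≡ 3 (mod 4), so reciprocity gives (103|143) = -(143|103). Reduce: 143 ≡ 40 (mod 103). Now have (40|103).
Factor out 2: 40 = 2^3·5. Since 103 ≡ 7 (mod 8), (2|103) = +1, and (2|103)^3 = +1. Now have (5|103).
5 ≡ 1 (mod 4), so quadratic reciprocity gives (5|103) = (103|5). Reduce: 103 ≡ 3 (mod 5). Now have (3|5).
5 ≡ 1 (mod 4), so quadratic reciprocity gives (3|5) = (5|3). Reduce: 5 ≡ 2 (mod 3). Now have (2|3).
Factor out 2: 2 = 2. Since 3 ≡ 3 (mod 8), (2|3) = -1. Now have -(1|3).
(1|3) = 1. Collecting the sign factors: -1.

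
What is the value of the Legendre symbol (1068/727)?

Reduce the numerator: 1068 ≡ 341 (mod 727), so (1068/727) = (341/727).
341 ≡ 1 (mod 4), so quadratic reciprocity gives (341/727) = (727/341). Reduce: 727 ≡ 45 (mod 341). Now have (45/341).
45 ≡ 1 (mod 4), so quadratic reciprocity gives (45/341) = (341/45). Reduce: 341 ≡ 26 (mod 45). Now have (26/45).
Factor out 2: 26 = 2·13. Since 45 ≡ 5 (mod 8), (2/45) = -1. Now have -(13/45).
13 ≡ 1 (mod 4), so quadratic reciprocity gives (13/45) = (45/13). Reduce: 45 ≡ 6 (mod 13). Now have -(6/13).
Factor out 2: 6 = 2·3. Since 13 ≡ 5 (mod 8), (2/13) = -1. Now have (3/13).
13 ≡ 1 (mod 4), so quadratic reciprocity gives (3/13) = (13/3). Reduce: 13 ≡ 1 (mod 3). Now have (1/3).
(1/3) = 1. Collecting the sign factors: 1.

1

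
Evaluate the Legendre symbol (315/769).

769 ≡ 1 (mod 4), so quadratic reciprocity gives (315/769) = (769/315). Reduce: 769 ≡ 139 (mod 315). Now have (139/315).
Both 139 ≡ 3 and 315 ≡ 3 (mod 4), so reciprocity gives (139/315) = -(315/139). Reduce: 315 ≡ 37 (mod 139). Now have -(37/139).
37 ≡ 1 (mod 4), so quadratic reciprocity gives (37/139) = (139/37). Reduce: 139 ≡ 28 (mod 37). Now have -(28/37).
Factor out 2: 28 = 2^2·7. Since 37 ≡ 5 (mod 8), (2/37) = -1, and (2/37)^2 = +1. Now have -(7/37).
37 ≡ 1 (mod 4), so quadratic reciprocity gives (7/37) = (37/7). Reduce: 37 ≡ 2 (mod 7). Now have -(2/7).
Factor out 2: 2 = 2. Since 7 ≡ 7 (mod 8), (2/7) = +1. Now have -(1/7).
(1/7) = 1. Collecting the sign factors: -1.

-1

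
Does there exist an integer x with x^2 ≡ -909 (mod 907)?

yes

Reduce the numerator: -909 ≡ 905 (mod 907), so (-909/907) = (905/907).
905 ≡ 1 (mod 4), so quadratic reciprocity gives (905/907) = (907/905). Reduce: 907 ≡ 2 (mod 905). Now have (2/905).
Factor out 2: 2 = 2. Since 905 ≡ 1 (mod 8), (2/905) = +1. Now have (1/905).
(1/905) = 1. Collecting the sign factors: 1.
The Legendre symbol is 1, so x^2 ≡ -909 (mod 907) has solution.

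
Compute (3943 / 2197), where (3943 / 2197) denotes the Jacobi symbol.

1

(3943 / 2197)
  = (1746 / 2197)    [3943 ≡ 1746 mod 2197]
  = -(873 / 2197)    [2197 ≡ 5 mod 8 ⇒ (2 / 2197) = -1]
  = -(2197 / 873)    [QR: 873 ≡ 1 mod 4, sign kept]
  = -(451 / 873)    [2197 ≡ 451 mod 873]
  = -(873 / 451)    [QR: 873 ≡ 1 mod 4, sign kept]
  = -(422 / 451)    [873 ≡ 422 mod 451]
  = (211 / 451)    [451 ≡ 3 mod 8 ⇒ (2 / 451) = -1]
  = -(451 / 211)    [QR: both ≡ 3 mod 4, sign flips]
  = -(29 / 211)    [451 ≡ 29 mod 211]
  = -(211 / 29)    [QR: 29 ≡ 1 mod 4, sign kept]
  = -(8 / 29)    [211 ≡ 8 mod 29]
  = (1 / 29)    [29 ≡ 5 mod 8 ⇒ (2 / 29)^3 = -1]
  = 1    [(1 / 29) = 1]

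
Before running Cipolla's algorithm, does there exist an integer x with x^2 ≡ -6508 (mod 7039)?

Reduce the numerator: -6508 ≡ 531 (mod 7039), so (-6508/7039) = (531/7039).
Both 531 ≡ 3 and 7039 ≡ 3 (mod 4), so reciprocity gives (531/7039) = -(7039/531). Reduce: 7039 ≡ 136 (mod 531). Now have -(136/531).
Factor out 2: 136 = 2^3·17. Since 531 ≡ 3 (mod 8), (2/531) = -1, and (2/531)^3 = -1. Now have (17/531).
17 ≡ 1 (mod 4), so quadratic reciprocity gives (17/531) = (531/17). Reduce: 531 ≡ 4 (mod 17). Now have (4/17).
Factor out 2: 4 = 2^2. Since 17 ≡ 1 (mod 8), (2/17) = +1, and (2/17)^2 = +1. Now have (1/17).
(1/17) = 1. Collecting the sign factors: 1.
(-6508/7039) = 1, and 7039 is prime, so -6508 is a quadratic residue mod 7039.

yes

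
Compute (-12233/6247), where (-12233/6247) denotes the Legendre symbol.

Reduce the numerator: -12233 ≡ 261 (mod 6247), so (-12233/6247) = (261/6247).
261 ≡ 1 (mod 4), so quadratic reciprocity gives (261/6247) = (6247/261). Reduce: 6247 ≡ 244 (mod 261). Now have (244/261).
Factor out 2: 244 = 2^2·61. Since 261 ≡ 5 (mod 8), (2/261) = -1, and (2/261)^2 = +1. Now have (61/261).
61 ≡ 1 (mod 4), so quadratic reciprocity gives (61/261) = (261/61). Reduce: 261 ≡ 17 (mod 61). Now have (17/61).
17 ≡ 1 (mod 4), so quadratic reciprocity gives (17/61) = (61/17). Reduce: 61 ≡ 10 (mod 17). Now have (10/17).
Factor out 2: 10 = 2·5. Since 17 ≡ 1 (mod 8), (2/17) = +1. Now have (5/17).
5 ≡ 1 (mod 4), so quadratic reciprocity gives (5/17) = (17/5). Reduce: 17 ≡ 2 (mod 5). Now have (2/5).
Factor out 2: 2 = 2. Since 5 ≡ 5 (mod 8), (2/5) = -1. Now have -(1/5).
(1/5) = 1. Collecting the sign factors: -1.

-1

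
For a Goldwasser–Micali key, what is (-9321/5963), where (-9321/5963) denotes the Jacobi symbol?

Pull out -1: (-9321/5963) = (-1/5963)·(9321/5963). Since 5963 ≡ 3 (mod 4), (-1/5963) = -1. Now have -(9321/5963).
Reduce the numerator: 9321 ≡ 3358 (mod 5963), so (9321/5963) = (3358/5963).
Factor out 2: 3358 = 2·1679. Since 5963 ≡ 3 (mod 8), (2/5963) = -1. Now have (1679/5963).
Both 1679 ≡ 3 and 5963 ≡ 3 (mod 4), so reciprocity gives (1679/5963) = -(5963/1679). Reduce: 5963 ≡ 926 (mod 1679). Now have -(926/1679).
Factor out 2: 926 = 2·463. Since 1679 ≡ 7 (mod 8), (2/1679) = +1. Now have -(463/1679).
Both 463 ≡ 3 and 1679 ≡ 3 (mod 4), so reciprocity gives (463/1679) = -(1679/463). Reduce: 1679 ≡ 290 (mod 463). Now have (290/463).
Factor out 2: 290 = 2·145. Since 463 ≡ 7 (mod 8), (2/463) = +1. Now have (145/463).
145 ≡ 1 (mod 4), so quadratic reciprocity gives (145/463) = (463/145). Reduce: 463 ≡ 28 (mod 145). Now have (28/145).
Factor out 2: 28 = 2^2·7. Since 145 ≡ 1 (mod 8), (2/145) = +1, and (2/145)^2 = +1. Now have (7/145).
145 ≡ 1 (mod 4), so quadratic reciprocity gives (7/145) = (145/7). Reduce: 145 ≡ 5 (mod 7). Now have (5/7).
5 ≡ 1 (mod 4), so quadratic reciprocity gives (5/7) = (7/5). Reduce: 7 ≡ 2 (mod 5). Now have (2/5).
Factor out 2: 2 = 2. Since 5 ≡ 5 (mod 8), (2/5) = -1. Now have -(1/5).
(1/5) = 1. Collecting the sign factors: -1.

-1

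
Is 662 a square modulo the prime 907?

yes

(662/907)
  = -(331/907)    [907 ≡ 3 mod 8 ⇒ (2/907) = -1]
  = (907/331)    [QR: both ≡ 3 mod 4, sign flips]
  = (245/331)    [907 ≡ 245 mod 331]
  = (331/245)    [QR: 245 ≡ 1 mod 4, sign kept]
  = (86/245)    [331 ≡ 86 mod 245]
  = -(43/245)    [245 ≡ 5 mod 8 ⇒ (2/245) = -1]
  = -(245/43)    [QR: 245 ≡ 1 mod 4, sign kept]
  = -(30/43)    [245 ≡ 30 mod 43]
  = (15/43)    [43 ≡ 3 mod 8 ⇒ (2/43) = -1]
  = -(43/15)    [QR: both ≡ 3 mod 4, sign flips]
  = -(13/15)    [43 ≡ 13 mod 15]
  = -(15/13)    [QR: 13 ≡ 1 mod 4, sign kept]
  = -(2/13)    [15 ≡ 2 mod 13]
  = (1/13)    [13 ≡ 5 mod 8 ⇒ (2/13) = -1]
  = 1    [(1/13) = 1]
The Legendre symbol is 1, so x^2 ≡ 662 (mod 907) has solution.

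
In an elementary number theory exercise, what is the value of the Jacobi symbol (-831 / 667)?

1

(-831 / 667)
  = -(831 / 667)    [667 ≡ 3 mod 4 ⇒ (-1 / 667) = -1]
  = -(164 / 667)    [831 ≡ 164 mod 667]
  = -(41 / 667)    [667 ≡ 3 mod 8 ⇒ (2 / 667)^2 = +1]
  = -(667 / 41)    [QR: 41 ≡ 1 mod 4, sign kept]
  = -(11 / 41)    [667 ≡ 11 mod 41]
  = -(41 / 11)    [QR: 41 ≡ 1 mod 4, sign kept]
  = -(8 / 11)    [41 ≡ 8 mod 11]
  = (1 / 11)    [11 ≡ 3 mod 8 ⇒ (2 / 11)^3 = -1]
  = 1    [(1 / 11) = 1]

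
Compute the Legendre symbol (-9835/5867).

Reduce the numerator: -9835 ≡ 1899 (mod 5867), so (-9835/5867) = (1899/5867).
Both 1899 ≡ 3 and 5867 ≡ 3 (mod 4), so reciprocity gives (1899/5867) = -(5867/1899). Reduce: 5867 ≡ 170 (mod 1899). Now have -(170/1899).
Factor out 2: 170 = 2·85. Since 1899 ≡ 3 (mod 8), (2/1899) = -1. Now have (85/1899).
85 ≡ 1 (mod 4), so quadratic reciprocity gives (85/1899) = (1899/85). Reduce: 1899 ≡ 29 (mod 85). Now have (29/85).
29 ≡ 1 (mod 4), so quadratic reciprocity gives (29/85) = (85/29). Reduce: 85 ≡ 27 (mod 29). Now have (27/29).
29 ≡ 1 (mod 4), so quadratic reciprocity gives (27/29) = (29/27). Reduce: 29 ≡ 2 (mod 27). Now have (2/27).
Factor out 2: 2 = 2. Since 27 ≡ 3 (mod 8), (2/27) = -1. Now have -(1/27).
(1/27) = 1. Collecting the sign factors: -1.

-1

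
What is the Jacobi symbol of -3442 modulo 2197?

1

Pull out -1: (-3442/2197) = (-1/2197)·(3442/2197). Since 2197 ≡ 1 (mod 4), (-1/2197) = +1. Now have (3442/2197).
Reduce the numerator: 3442 ≡ 1245 (mod 2197), so (3442/2197) = (1245/2197).
1245 ≡ 1 (mod 4), so quadratic reciprocity gives (1245/2197) = (2197/1245). Reduce: 2197 ≡ 952 (mod 1245). Now have (952/1245).
Factor out 2: 952 = 2^3·119. Since 1245 ≡ 5 (mod 8), (2/1245) = -1, and (2/1245)^3 = -1. Now have -(119/1245).
1245 ≡ 1 (mod 4), so quadratic reciprocity gives (119/1245) = (1245/119). Reduce: 1245 ≡ 55 (mod 119). Now have -(55/119).
Both 55 ≡ 3 and 119 ≡ 3 (mod 4), so reciprocity gives (55/119) = -(119/55). Reduce: 119 ≡ 9 (mod 55). Now have (9/55).
9 ≡ 1 (mod 4), so quadratic reciprocity gives (9/55) = (55/9). Reduce: 55 ≡ 1 (mod 9). Now have (1/9).
(1/9) = 1. Collecting the sign factors: 1.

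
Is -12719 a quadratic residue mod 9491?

Reduce the numerator: -12719 ≡ 6263 (mod 9491), so (-12719/9491) = (6263/9491).
Both 6263 ≡ 3 and 9491 ≡ 3 (mod 4), so reciprocity gives (6263/9491) = -(9491/6263). Reduce: 9491 ≡ 3228 (mod 6263). Now have -(3228/6263).
Factor out 2: 3228 = 2^2·807. Since 6263 ≡ 7 (mod 8), (2/6263) = +1, and (2/6263)^2 = +1. Now have -(807/6263).
Both 807 ≡ 3 and 6263 ≡ 3 (mod 4), so reciprocity gives (807/6263) = -(6263/807). Reduce: 6263 ≡ 614 (mod 807). Now have (614/807).
Factor out 2: 614 = 2·307. Since 807 ≡ 7 (mod 8), (2/807) = +1. Now have (307/807).
Both 307 ≡ 3 and 807 ≡ 3 (mod 4), so reciprocity gives (307/807) = -(807/307). Reduce: 807 ≡ 193 (mod 307). Now have -(193/307).
193 ≡ 1 (mod 4), so quadratic reciprocity gives (193/307) = (307/193). Reduce: 307 ≡ 114 (mod 193). Now have -(114/193).
Factor out 2: 114 = 2·57. Since 193 ≡ 1 (mod 8), (2/193) = +1. Now have -(57/193).
57 ≡ 1 (mod 4), so quadratic reciprocity gives (57/193) = (193/57). Reduce: 193 ≡ 22 (mod 57). Now have -(22/57).
Factor out 2: 22 = 2·11. Since 57 ≡ 1 (mod 8), (2/57) = +1. Now have -(11/57).
57 ≡ 1 (mod 4), so quadratic reciprocity gives (11/57) = (57/11). Reduce: 57 ≡ 2 (mod 11). Now have -(2/11).
Factor out 2: 2 = 2. Since 11 ≡ 3 (mod 8), (2/11) = -1. Now have (1/11).
(1/11) = 1. Collecting the sign factors: 1.
(-12719/9491) = 1, and 9491 is prime, so -12719 is a quadratic residue mod 9491.

yes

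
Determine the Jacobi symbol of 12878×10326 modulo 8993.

-1

By multiplicativity, (12878·10326/8993) = (12878/8993)·(10326/8993).
First factor (12878/8993):
(12878/8993)
  = (3885/8993)    [12878 ≡ 3885 mod 8993]
  = (8993/3885)    [QR: 3885 ≡ 1 mod 4, sign kept]
  = (1223/3885)    [8993 ≡ 1223 mod 3885]
  = (3885/1223)    [QR: 3885 ≡ 1 mod 4, sign kept]
  = (216/1223)    [3885 ≡ 216 mod 1223]
  = (27/1223)    [1223 ≡ 7 mod 8 ⇒ (2/1223)^3 = +1]
  = -(1223/27)    [QR: both ≡ 3 mod 4, sign flips]
  = -(8/27)    [1223 ≡ 8 mod 27]
  = (1/27)    [27 ≡ 3 mod 8 ⇒ (2/27)^3 = -1]
  = 1    [(1/27) = 1]
Second factor (10326/8993):
(10326/8993)
  = (1333/8993)    [10326 ≡ 1333 mod 8993]
  = (8993/1333)    [QR: 1333 ≡ 1 mod 4, sign kept]
  = (995/1333)    [8993 ≡ 995 mod 1333]
  = (1333/995)    [QR: 1333 ≡ 1 mod 4, sign kept]
  = (338/995)    [1333 ≡ 338 mod 995]
  = -(169/995)    [995 ≡ 3 mod 8 ⇒ (2/995) = -1]
  = -(995/169)    [QR: 169 ≡ 1 mod 4, sign kept]
  = -(150/169)    [995 ≡ 150 mod 169]
  = -(75/169)    [169 ≡ 1 mod 8 ⇒ (2/169) = +1]
  = -(169/75)    [QR: 169 ≡ 1 mod 4, sign kept]
  = -(19/75)    [169 ≡ 19 mod 75]
  = (75/19)    [QR: both ≡ 3 mod 4, sign flips]
  = (18/19)    [75 ≡ 18 mod 19]
  = -(9/19)    [19 ≡ 3 mod 8 ⇒ (2/19) = -1]
  = -(19/9)    [QR: 9 ≡ 1 mod 4, sign kept]
  = -(1/9)    [19 ≡ 1 mod 9]
  = -1    [(1/9) = 1]
Product: (1)·(-1) = -1.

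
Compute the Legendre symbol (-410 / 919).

1

(-410 / 919)
  = (509 / 919)    [-410 ≡ 509 mod 919]
  = (919 / 509)    [QR: 509 ≡ 1 mod 4, sign kept]
  = (410 / 509)    [919 ≡ 410 mod 509]
  = -(205 / 509)    [509 ≡ 5 mod 8 ⇒ (2 / 509) = -1]
  = -(509 / 205)    [QR: 205 ≡ 1 mod 4, sign kept]
  = -(99 / 205)    [509 ≡ 99 mod 205]
  = -(205 / 99)    [QR: 205 ≡ 1 mod 4, sign kept]
  = -(7 / 99)    [205 ≡ 7 mod 99]
  = (99 / 7)    [QR: both ≡ 3 mod 4, sign flips]
  = (1 / 7)    [99 ≡ 1 mod 7]
  = 1    [(1 / 7) = 1]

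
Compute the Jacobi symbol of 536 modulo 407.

(536/407)
  = (129/407)    [536 ≡ 129 mod 407]
  = (407/129)    [QR: 129 ≡ 1 mod 4, sign kept]
  = (20/129)    [407 ≡ 20 mod 129]
  = (5/129)    [129 ≡ 1 mod 8 ⇒ (2/129)^2 = +1]
  = (129/5)    [QR: 5 ≡ 1 mod 4, sign kept]
  = (4/5)    [129 ≡ 4 mod 5]
  = (1/5)    [5 ≡ 5 mod 8 ⇒ (2/5)^2 = +1]
  = 1    [(1/5) = 1]

1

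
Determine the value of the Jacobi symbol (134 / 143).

(134 / 143)
  = (67 / 143)    [143 ≡ 7 mod 8 ⇒ (2 / 143) = +1]
  = -(143 / 67)    [QR: both ≡ 3 mod 4, sign flips]
  = -(9 / 67)    [143 ≡ 9 mod 67]
  = -(67 / 9)    [QR: 9 ≡ 1 mod 4, sign kept]
  = -(4 / 9)    [67 ≡ 4 mod 9]
  = -(1 / 9)    [9 ≡ 1 mod 8 ⇒ (2 / 9)^2 = +1]
  = -1    [(1 / 9) = 1]

-1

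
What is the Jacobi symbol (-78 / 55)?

1

Reduce the numerator: -78 ≡ 32 (mod 55), so (-78 / 55) = (32 / 55).
Factor out 2: 32 = 2^5. Since 55 ≡ 7 (mod 8), (2 / 55) = +1, and (2 / 55)^5 = +1. Now have (1 / 55).
(1 / 55) = 1. Collecting the sign factors: 1.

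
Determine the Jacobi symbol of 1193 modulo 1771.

1193 ≡ 1 (mod 4), so quadratic reciprocity gives (1193|1771) = (1771|1193). Reduce: 1771 ≡ 578 (mod 1193). Now have (578|1193).
Factor out 2: 578 = 2·289. Since 1193 ≡ 1 (mod 8), (2|1193) = +1. Now have (289|1193).
289 ≡ 1 (mod 4), so quadratic reciprocity gives (289|1193) = (1193|289). Reduce: 1193 ≡ 37 (mod 289). Now have (37|289).
37 ≡ 1 (mod 4), so quadratic reciprocity gives (37|289) = (289|37). Reduce: 289 ≡ 30 (mod 37). Now have (30|37).
Factor out 2: 30 = 2·15. Since 37 ≡ 5 (mod 8), (2|37) = -1. Now have -(15|37).
37 ≡ 1 (mod 4), so quadratic reciprocity gives (15|37) = (37|15). Reduce: 37 ≡ 7 (mod 15). Now have -(7|15).
Both 7 ≡ 3 and 15 ≡ 3 (mod 4), so reciprocity gives (7|15) = -(15|7). Reduce: 15 ≡ 1 (mod 7). Now have (1|7).
(1|7) = 1. Collecting the sign factors: 1.

1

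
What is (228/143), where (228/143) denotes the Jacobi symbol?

1

(228/143)
  = (85/143)    [228 ≡ 85 mod 143]
  = (143/85)    [QR: 85 ≡ 1 mod 4, sign kept]
  = (58/85)    [143 ≡ 58 mod 85]
  = -(29/85)    [85 ≡ 5 mod 8 ⇒ (2/85) = -1]
  = -(85/29)    [QR: 29 ≡ 1 mod 4, sign kept]
  = -(27/29)    [85 ≡ 27 mod 29]
  = -(29/27)    [QR: 29 ≡ 1 mod 4, sign kept]
  = -(2/27)    [29 ≡ 2 mod 27]
  = (1/27)    [27 ≡ 3 mod 8 ⇒ (2/27) = -1]
  = 1    [(1/27) = 1]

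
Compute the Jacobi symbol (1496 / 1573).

(1496 / 1573)
  = -(187 / 1573)    [1573 ≡ 5 mod 8 ⇒ (2 / 1573)^3 = -1]
  = -(1573 / 187)    [QR: 1573 ≡ 1 mod 4, sign kept]
  = -(77 / 187)    [1573 ≡ 77 mod 187]
  = -(187 / 77)    [QR: 77 ≡ 1 mod 4, sign kept]
  = -(33 / 77)    [187 ≡ 33 mod 77]
  = -(77 / 33)    [QR: 33 ≡ 1 mod 4, sign kept]
  = -(11 / 33)    [77 ≡ 11 mod 33]
  = -(33 / 11)    [QR: 33 ≡ 1 mod 4, sign kept]
  = -(0 / 11)    [33 ≡ 0 mod 11]
  = 0    [numerator 0, gcd > 1]

0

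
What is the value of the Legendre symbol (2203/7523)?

(2203/7523)
  = -(7523/2203)    [QR: both ≡ 3 mod 4, sign flips]
  = -(914/2203)    [7523 ≡ 914 mod 2203]
  = (457/2203)    [2203 ≡ 3 mod 8 ⇒ (2/2203) = -1]
  = (2203/457)    [QR: 457 ≡ 1 mod 4, sign kept]
  = (375/457)    [2203 ≡ 375 mod 457]
  = (457/375)    [QR: 457 ≡ 1 mod 4, sign kept]
  = (82/375)    [457 ≡ 82 mod 375]
  = (41/375)    [375 ≡ 7 mod 8 ⇒ (2/375) = +1]
  = (375/41)    [QR: 41 ≡ 1 mod 4, sign kept]
  = (6/41)    [375 ≡ 6 mod 41]
  = (3/41)    [41 ≡ 1 mod 8 ⇒ (2/41) = +1]
  = (41/3)    [QR: 41 ≡ 1 mod 4, sign kept]
  = (2/3)    [41 ≡ 2 mod 3]
  = -(1/3)    [3 ≡ 3 mod 8 ⇒ (2/3) = -1]
  = -1    [(1/3) = 1]

-1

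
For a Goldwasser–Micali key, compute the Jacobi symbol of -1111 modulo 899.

1

Reduce the numerator: -1111 ≡ 687 (mod 899), so (-1111/899) = (687/899).
Both 687 ≡ 3 and 899 ≡ 3 (mod 4), so reciprocity gives (687/899) = -(899/687). Reduce: 899 ≡ 212 (mod 687). Now have -(212/687).
Factor out 2: 212 = 2^2·53. Since 687 ≡ 7 (mod 8), (2/687) = +1, and (2/687)^2 = +1. Now have -(53/687).
53 ≡ 1 (mod 4), so quadratic reciprocity gives (53/687) = (687/53). Reduce: 687 ≡ 51 (mod 53). Now have -(51/53).
53 ≡ 1 (mod 4), so quadratic reciprocity gives (51/53) = (53/51). Reduce: 53 ≡ 2 (mod 51). Now have -(2/51).
Factor out 2: 2 = 2. Since 51 ≡ 3 (mod 8), (2/51) = -1. Now have (1/51).
(1/51) = 1. Collecting the sign factors: 1.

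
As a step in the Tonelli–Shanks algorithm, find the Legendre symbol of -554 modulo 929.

-1

Pull out -1: (-554 / 929) = (-1 / 929)·(554 / 929). Since 929 ≡ 1 (mod 4), (-1 / 929) = +1. Now have (554 / 929).
Factor out 2: 554 = 2·277. Since 929 ≡ 1 (mod 8), (2 / 929) = +1. Now have (277 / 929).
277 ≡ 1 (mod 4), so quadratic reciprocity gives (277 / 929) = (929 / 277). Reduce: 929 ≡ 98 (mod 277). Now have (98 / 277).
Factor out 2: 98 = 2·49. Since 277 ≡ 5 (mod 8), (2 / 277) = -1. Now have -(49 / 277).
49 ≡ 1 (mod 4), so quadratic reciprocity gives (49 / 277) = (277 / 49). Reduce: 277 ≡ 32 (mod 49). Now have -(32 / 49).
Factor out 2: 32 = 2^5. Since 49 ≡ 1 (mod 8), (2 / 49) = +1, and (2 / 49)^5 = +1. Now have -(1 / 49).
(1 / 49) = 1. Collecting the sign factors: -1.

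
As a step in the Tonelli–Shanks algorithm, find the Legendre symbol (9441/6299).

1

(9441/6299)
  = (3142/6299)    [9441 ≡ 3142 mod 6299]
  = -(1571/6299)    [6299 ≡ 3 mod 8 ⇒ (2/6299) = -1]
  = (6299/1571)    [QR: both ≡ 3 mod 4, sign flips]
  = (15/1571)    [6299 ≡ 15 mod 1571]
  = -(1571/15)    [QR: both ≡ 3 mod 4, sign flips]
  = -(11/15)    [1571 ≡ 11 mod 15]
  = (15/11)    [QR: both ≡ 3 mod 4, sign flips]
  = (4/11)    [15 ≡ 4 mod 11]
  = (1/11)    [11 ≡ 3 mod 8 ⇒ (2/11)^2 = +1]
  = 1    [(1/11) = 1]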